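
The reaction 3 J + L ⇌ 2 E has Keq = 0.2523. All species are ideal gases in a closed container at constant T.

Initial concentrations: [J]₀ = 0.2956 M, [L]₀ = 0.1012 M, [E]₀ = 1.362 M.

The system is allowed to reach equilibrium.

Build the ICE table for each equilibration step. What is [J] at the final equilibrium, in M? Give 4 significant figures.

Q₀ = 709.7 vs Keq = 0.2523 ⇒ Q>K, reverse
Step 1:
                   J          L          E
  I           0.2956     0.1012      1.362
  C            1.142     0.3806    -0.7612
  E            1.437     0.4818     0.6008
  solve Keq expr → x = -0.3806; check Q = 0.2523

[J]_eq = 1.437 M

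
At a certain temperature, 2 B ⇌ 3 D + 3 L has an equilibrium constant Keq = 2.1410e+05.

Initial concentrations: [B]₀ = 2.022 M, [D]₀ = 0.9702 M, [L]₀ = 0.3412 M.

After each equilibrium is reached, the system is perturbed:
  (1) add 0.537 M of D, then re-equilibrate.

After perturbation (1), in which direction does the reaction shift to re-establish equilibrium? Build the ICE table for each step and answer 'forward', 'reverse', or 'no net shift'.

Direction: reverse

Q₀ = 0.008873 vs Keq = 2.1410e+05 ⇒ Q<K, forward
Step 1:
                   B          D          L
  I            2.022     0.9702     0.3412
  C           -1.927       2.89       2.89
  E          0.09522       3.86      3.231
  solve Keq expr → x = 0.9634; check Q = 2.1410e+05
Then add 0.537 M of D.
Step 2:
                   B          D          L
  I          0.09522      4.397      3.231
  C          0.01804   -0.02706   -0.02706
  E           0.1133       4.37      3.204
  solve Keq expr → x = -0.00902; check Q = 2.1410e+05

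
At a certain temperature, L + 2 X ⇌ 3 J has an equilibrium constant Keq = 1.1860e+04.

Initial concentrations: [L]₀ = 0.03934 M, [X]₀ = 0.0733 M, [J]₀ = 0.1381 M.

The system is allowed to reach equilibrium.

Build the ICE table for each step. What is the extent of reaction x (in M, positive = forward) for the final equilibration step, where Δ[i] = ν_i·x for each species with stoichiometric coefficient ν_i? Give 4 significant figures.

Q₀ = 12.46 vs Keq = 1.1860e+04 ⇒ Q<K, forward
Step 1:
                  L         X         J
  init      0.03934    0.0733    0.1381
  Δ        -0.03104  -0.06209   0.09313
  eq       0.008295   0.01121    0.2312
  solve Keq expr → x = 0.03104; check Q = 1.1860e+04

x = 0.03104 M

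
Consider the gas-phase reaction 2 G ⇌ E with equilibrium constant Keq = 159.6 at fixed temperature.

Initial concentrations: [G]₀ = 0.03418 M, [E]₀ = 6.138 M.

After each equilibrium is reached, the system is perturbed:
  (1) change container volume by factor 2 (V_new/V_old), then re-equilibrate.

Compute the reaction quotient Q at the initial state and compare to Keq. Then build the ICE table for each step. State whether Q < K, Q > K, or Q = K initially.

Q₀ = 5254; Q > K (proceeds reverse)

Q₀ = 5254 vs Keq = 159.6 ⇒ Q>K, reverse
Step 1:
                   G          E
  Initial    0.03418      6.138
  Change      0.1606   -0.08032
  Equil       0.1948      6.058
  solve Keq expr → x = -0.08032; check Q = 159.6
Then change container volume by factor 2 (V_new/V_old).
Step 2:
                   G          E
  Initial    0.09741      3.029
  Change     0.03989   -0.01995
  Equil       0.1373      3.009
  solve Keq expr → x = -0.01995; check Q = 159.6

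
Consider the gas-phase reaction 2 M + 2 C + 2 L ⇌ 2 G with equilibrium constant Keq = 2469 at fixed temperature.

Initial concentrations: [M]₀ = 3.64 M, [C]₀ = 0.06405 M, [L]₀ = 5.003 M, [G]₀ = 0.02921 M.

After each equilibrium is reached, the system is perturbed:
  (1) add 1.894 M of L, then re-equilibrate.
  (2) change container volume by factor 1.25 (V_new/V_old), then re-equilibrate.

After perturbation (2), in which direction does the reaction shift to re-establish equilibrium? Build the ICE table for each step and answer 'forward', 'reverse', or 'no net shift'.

Direction: reverse

Q₀ = 6.2714e-04 vs Keq = 2469 ⇒ Q<K, forward
Step 1:
                   M          C          L          G
  init          3.64    0.06405      5.003    0.02921
  Δ         -0.06394   -0.06394   -0.06394    0.06394
  eq           3.576 1.0614e-04      4.939    0.09315
  solve Keq expr → x = 0.03197; check Q = 2469
Then add 1.894 M of L.
Step 2:
                   M          C          L          G
  init         3.576 1.0614e-04      6.833    0.09315
  Δ       -2.9396e-05 -2.9396e-05 -2.9396e-05 2.9396e-05
  eq           3.576 7.6747e-05      6.833    0.09318
  solve Keq expr → x = 1.4698e-05; check Q = 2469
Then change container volume by factor 1.25 (V_new/V_old).
Step 3:
                   M          C          L          G
  init         2.861 6.1398e-05      5.466    0.07455
  Δ       3.4490e-05 3.4490e-05 3.4490e-05 -3.4490e-05
  eq           2.861 9.5888e-05      5.466    0.07451
  solve Keq expr → x = -1.7245e-05; check Q = 2469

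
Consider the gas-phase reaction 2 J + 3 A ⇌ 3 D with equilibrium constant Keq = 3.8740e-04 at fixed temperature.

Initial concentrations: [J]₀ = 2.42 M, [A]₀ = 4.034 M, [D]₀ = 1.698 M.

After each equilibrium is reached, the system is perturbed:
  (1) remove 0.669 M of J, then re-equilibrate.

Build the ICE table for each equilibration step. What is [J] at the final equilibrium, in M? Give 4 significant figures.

[J]_eq = 2.437 M

Q₀ = 0.01273 vs Keq = 3.8740e-04 ⇒ Q>K, reverse
Step 1:
                    J           A           D
  init           2.42       4.034       1.698
  Δ            0.6245      0.9368     -0.9368
  eq            3.045       4.971      0.7612
  solve Keq expr → x = -0.3123; check Q = 3.8740e-04
Then remove 0.669 M of J.
Step 2:
                    J           A           D
  init          2.376       4.971      0.7612
  Δ           0.06178     0.09268    -0.09268
  eq            2.437       5.063      0.6685
  solve Keq expr → x = -0.03089; check Q = 3.8740e-04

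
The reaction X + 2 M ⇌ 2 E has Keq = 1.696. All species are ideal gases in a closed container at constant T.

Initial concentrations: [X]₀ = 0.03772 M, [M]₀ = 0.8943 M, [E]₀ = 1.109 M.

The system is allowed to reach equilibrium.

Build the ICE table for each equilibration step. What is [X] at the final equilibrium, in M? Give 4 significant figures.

[X]_eq = 0.2151 M

Q₀ = 40.77 vs Keq = 1.696 ⇒ Q>K, reverse
Step 1:
                  X         M         E
  init      0.03772    0.8943     1.109
  Δ          0.1773    0.3547   -0.3547
  eq         0.2151     1.249    0.7543
  solve Keq expr → x = -0.1773; check Q = 1.696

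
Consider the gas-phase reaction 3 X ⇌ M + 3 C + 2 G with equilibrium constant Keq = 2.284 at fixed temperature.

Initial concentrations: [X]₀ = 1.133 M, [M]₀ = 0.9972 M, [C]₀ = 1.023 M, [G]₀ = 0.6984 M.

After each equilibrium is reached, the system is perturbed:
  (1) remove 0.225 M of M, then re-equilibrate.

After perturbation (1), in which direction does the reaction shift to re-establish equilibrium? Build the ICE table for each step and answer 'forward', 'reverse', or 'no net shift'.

Q₀ = 0.358 vs Keq = 2.284 ⇒ Q<K, forward
Step 1:
                   X          M          C          G
  Initial      1.133     0.9972      1.023     0.6984
  Change     -0.2422    0.08074     0.2422     0.1615
  Equil       0.8908      1.078      1.265     0.8599
  solve Keq expr → x = 0.08074; check Q = 2.284
Then remove 0.225 M of M.
Step 2:
                   X          M          C          G
  Initial     0.8908     0.8529      1.265     0.8599
  Change    -0.03044    0.01015    0.03044    0.02029
  Equil       0.8603     0.8631      1.296     0.8802
  solve Keq expr → x = 0.01015; check Q = 2.284

Direction: forward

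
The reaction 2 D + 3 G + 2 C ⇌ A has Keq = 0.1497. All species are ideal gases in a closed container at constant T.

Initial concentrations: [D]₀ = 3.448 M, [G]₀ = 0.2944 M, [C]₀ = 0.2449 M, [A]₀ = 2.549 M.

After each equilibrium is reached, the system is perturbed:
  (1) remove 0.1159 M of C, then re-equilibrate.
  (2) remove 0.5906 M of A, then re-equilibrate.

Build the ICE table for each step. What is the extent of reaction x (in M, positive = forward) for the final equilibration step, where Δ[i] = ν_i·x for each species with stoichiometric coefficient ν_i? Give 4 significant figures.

x = 0.0204 M

Q₀ = 140.1 vs Keq = 0.1497 ⇒ Q>K, reverse
Step 1:
                  D         G         C         A
  init        3.448    0.2944    0.2449     2.549
  Δ          0.5597    0.8395    0.5597   -0.2798
  eq          4.008     1.134    0.8046     2.269
  solve Keq expr → x = -0.2798; check Q = 0.1497
Then remove 0.1159 M of C.
Step 2:
                  D         G         C         A
  init        4.008     1.134    0.6887     2.269
  Δ         0.04205   0.06307   0.04205  -0.02102
  eq           4.05     1.197    0.7307     2.248
  solve Keq expr → x = -0.02102; check Q = 0.1497
Then remove 0.5906 M of A.
Step 3:
                  D         G         C         A
  init         4.05     1.197    0.7307     1.658
  Δ        -0.04079  -0.06119  -0.04079    0.0204
  eq          4.009     1.136    0.6899     1.678
  solve Keq expr → x = 0.0204; check Q = 0.1497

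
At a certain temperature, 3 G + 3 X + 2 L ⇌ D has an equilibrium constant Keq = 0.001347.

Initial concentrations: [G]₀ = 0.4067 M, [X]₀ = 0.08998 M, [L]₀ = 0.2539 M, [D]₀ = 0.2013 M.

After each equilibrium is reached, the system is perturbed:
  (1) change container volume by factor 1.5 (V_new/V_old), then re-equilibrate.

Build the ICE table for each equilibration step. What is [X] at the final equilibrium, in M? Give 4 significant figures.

[X]_eq = 0.4626 M

Q₀ = 6.3717e+04 vs Keq = 0.001347 ⇒ Q>K, reverse
Step 1:
                    G           X           L           D
  I            0.4067     0.08998      0.2539      0.2013
  C            0.6033      0.6033      0.4022     -0.2011
  E              1.01      0.6933      0.6561  1.9907e-04
  solve Keq expr → x = -0.2011; check Q = 0.001347
Then change container volume by factor 1.5 (V_new/V_old).
Step 2:
                    G           X           L           D
  I            0.6733      0.4622      0.4374  1.3271e-04
  C        3.7472e-04  3.7472e-04  2.4981e-04 -1.2491e-04
  E            0.6737      0.4626      0.4377  7.8083e-06
  solve Keq expr → x = -1.2491e-04; check Q = 0.001347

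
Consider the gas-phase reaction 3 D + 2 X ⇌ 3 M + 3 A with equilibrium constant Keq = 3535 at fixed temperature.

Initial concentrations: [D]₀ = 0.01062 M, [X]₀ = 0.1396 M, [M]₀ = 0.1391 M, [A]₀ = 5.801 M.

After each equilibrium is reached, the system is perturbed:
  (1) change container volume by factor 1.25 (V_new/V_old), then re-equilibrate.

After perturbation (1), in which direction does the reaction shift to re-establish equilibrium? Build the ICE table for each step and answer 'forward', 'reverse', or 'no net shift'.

Direction: forward

Q₀ = 2.2508e+07 vs Keq = 3535 ⇒ Q>K, reverse
Step 1:
                  D         X         M         A
  I         0.01062    0.1396    0.1391     5.801
  C         0.06961   0.04641  -0.06961  -0.06961
  E         0.08023     0.186   0.06949     5.731
  solve Keq expr → x = -0.0232; check Q = 3535
Then change container volume by factor 1.25 (V_new/V_old).
Step 2:
                  D         X         M         A
  I         0.06419    0.1488   0.05559     4.585
  C       -0.002026  -0.00135  0.002026  0.002026
  E         0.06216    0.1475   0.05762     4.587
  solve Keq expr → x = 6.7525e-04; check Q = 3535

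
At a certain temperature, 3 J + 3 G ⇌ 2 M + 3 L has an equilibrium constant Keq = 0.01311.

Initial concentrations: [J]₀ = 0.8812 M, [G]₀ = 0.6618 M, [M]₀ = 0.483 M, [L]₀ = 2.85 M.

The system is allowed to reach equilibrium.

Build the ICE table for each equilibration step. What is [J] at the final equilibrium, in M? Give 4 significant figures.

[J]_eq = 1.477 M

Q₀ = 27.23 vs Keq = 0.01311 ⇒ Q>K, reverse
Step 1:
                   J          G          M          L
  Initial     0.8812     0.6618      0.483       2.85
  Change       0.596      0.596    -0.3973     -0.596
  Equil        1.477      1.258    0.08569      2.254
  solve Keq expr → x = -0.1987; check Q = 0.01311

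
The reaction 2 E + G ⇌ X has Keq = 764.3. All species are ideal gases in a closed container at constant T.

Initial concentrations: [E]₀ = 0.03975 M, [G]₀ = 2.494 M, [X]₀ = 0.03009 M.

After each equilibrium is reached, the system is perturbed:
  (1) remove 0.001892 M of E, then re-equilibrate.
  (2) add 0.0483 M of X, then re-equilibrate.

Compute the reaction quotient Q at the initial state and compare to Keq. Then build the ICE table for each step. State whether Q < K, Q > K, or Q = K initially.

Q₀ = 7.636 vs Keq = 764.3 ⇒ Q<K, forward
Step 1:
                  E         G         X
  Initial   0.03975     2.494   0.03009
  Change   -0.03474  -0.01737   0.01737
  Equil    0.005007     2.477   0.04746
  solve Keq expr → x = 0.01737; check Q = 764.3
Then remove 0.001892 M of E.
Step 2:
                  E         G         X
  Initial  0.003115     2.477   0.04746
  Change   0.001842 9.2112e-04 -9.2112e-04
  Equil    0.004958     2.478   0.04654
  solve Keq expr → x = -9.2112e-04; check Q = 764.3
Then add 0.0483 M of X.
Step 3:
                  E         G         X
  Initial  0.004958     2.478   0.09484
  Change   0.002079   0.00104  -0.00104
  Equil    0.007037     2.479    0.0938
  solve Keq expr → x = -0.00104; check Q = 764.3

Q₀ = 7.636; Q < K (proceeds forward)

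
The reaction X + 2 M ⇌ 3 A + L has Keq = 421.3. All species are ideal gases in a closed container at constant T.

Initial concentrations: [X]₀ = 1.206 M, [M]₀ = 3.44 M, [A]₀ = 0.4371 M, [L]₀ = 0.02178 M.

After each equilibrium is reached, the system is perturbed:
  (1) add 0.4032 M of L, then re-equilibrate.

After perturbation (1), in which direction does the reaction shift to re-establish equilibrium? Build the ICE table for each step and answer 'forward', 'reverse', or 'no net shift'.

Direction: reverse

Q₀ = 1.2745e-04 vs Keq = 421.3 ⇒ Q<K, forward
Step 1:
                  X         M         A         L
  Initial     1.206      3.44    0.4371   0.02178
  Change      -1.11    -2.219     3.329      1.11
  Equil      0.0963     1.221     3.766     1.131
  solve Keq expr → x = 1.11; check Q = 421.3
Then add 0.4032 M of L.
Step 2:
                  X         M         A         L
  Initial    0.0963     1.221     3.766     1.535
  Change    0.01935    0.0387  -0.05805  -0.01935
  Equil      0.1156     1.259     3.708     1.515
  solve Keq expr → x = -0.01935; check Q = 421.3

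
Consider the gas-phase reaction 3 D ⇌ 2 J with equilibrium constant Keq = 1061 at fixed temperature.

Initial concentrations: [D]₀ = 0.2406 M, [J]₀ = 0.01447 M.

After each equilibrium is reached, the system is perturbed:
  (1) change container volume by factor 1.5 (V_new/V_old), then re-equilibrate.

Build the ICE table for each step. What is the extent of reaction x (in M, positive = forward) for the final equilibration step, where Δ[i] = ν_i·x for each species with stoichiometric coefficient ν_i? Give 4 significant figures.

Q₀ = 0.01503 vs Keq = 1061 ⇒ Q<K, forward
Step 1:
                  D         J
  init       0.2406   0.01447
  Δ         -0.2122    0.1415
  eq         0.0284    0.1559
  solve Keq expr → x = 0.07073; check Q = 1061
Then change container volume by factor 1.5 (V_new/V_old).
Step 2:
                  D         J
  init      0.01894     0.104
  Δ        0.002507 -0.001672
  eq        0.02144    0.1023
  solve Keq expr → x = -8.3579e-04; check Q = 1061

x = -8.3579e-04 M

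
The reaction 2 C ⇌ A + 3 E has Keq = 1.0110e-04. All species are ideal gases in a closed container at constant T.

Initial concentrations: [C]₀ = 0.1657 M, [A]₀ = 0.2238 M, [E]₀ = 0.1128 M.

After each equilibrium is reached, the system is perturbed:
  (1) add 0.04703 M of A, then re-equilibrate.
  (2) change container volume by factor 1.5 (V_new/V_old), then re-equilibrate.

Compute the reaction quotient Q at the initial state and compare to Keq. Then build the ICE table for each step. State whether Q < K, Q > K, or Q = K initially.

Q₀ = 0.0117; Q > K (proceeds reverse)

Q₀ = 0.0117 vs Keq = 1.0110e-04 ⇒ Q>K, reverse
Step 1:
                    C           A           E
  Initial      0.1657      0.2238      0.1128
  Change      0.05564    -0.02782    -0.08345
  Equil        0.2213       0.196     0.02935
  solve Keq expr → x = -0.02782; check Q = 1.0110e-04
Then add 0.04703 M of A.
Step 2:
                    C           A           E
  Initial      0.2213       0.243     0.02935
  Change     0.001268 -6.3407e-04   -0.001902
  Equil        0.2226      0.2424     0.02744
  solve Keq expr → x = -6.3407e-04; check Q = 1.0110e-04
Then change container volume by factor 1.5 (V_new/V_old).
Step 3:
                    C           A           E
  Initial      0.1484      0.1616      0.0183
  Change    -0.003479    0.001739    0.005218
  Equil        0.1449      0.1633     0.02351
  solve Keq expr → x = 0.001739; check Q = 1.0110e-04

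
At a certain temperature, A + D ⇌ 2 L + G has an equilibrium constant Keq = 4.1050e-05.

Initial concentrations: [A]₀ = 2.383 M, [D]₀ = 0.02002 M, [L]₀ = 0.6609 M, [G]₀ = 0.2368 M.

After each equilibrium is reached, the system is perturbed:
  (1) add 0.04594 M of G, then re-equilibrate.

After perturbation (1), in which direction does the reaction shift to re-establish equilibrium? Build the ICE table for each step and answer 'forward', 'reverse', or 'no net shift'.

Q₀ = 2.168 vs Keq = 4.1050e-05 ⇒ Q>K, reverse
Step 1:
                  A         D         L         G
  I           2.383   0.02002    0.6609    0.2368
  C           0.236     0.236   -0.4721    -0.236
  E           2.619     0.256    0.1888 7.7191e-04
  solve Keq expr → x = -0.236; check Q = 4.1050e-05
Then add 0.04594 M of G.
Step 2:
                  A         D         L         G
  I           2.619     0.256    0.1888   0.04671
  C         0.04355   0.04355   -0.0871  -0.04355
  E           2.663    0.2996    0.1017  0.003163
  solve Keq expr → x = -0.04355; check Q = 4.1050e-05

Direction: reverse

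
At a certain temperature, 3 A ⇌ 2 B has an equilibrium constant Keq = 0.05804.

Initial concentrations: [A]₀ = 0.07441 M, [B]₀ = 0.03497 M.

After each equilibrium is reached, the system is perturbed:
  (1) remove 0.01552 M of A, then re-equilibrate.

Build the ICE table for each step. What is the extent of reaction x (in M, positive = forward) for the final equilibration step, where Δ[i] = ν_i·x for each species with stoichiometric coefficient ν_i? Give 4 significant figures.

Q₀ = 2.968 vs Keq = 0.05804 ⇒ Q>K, reverse
Step 1:
                    A           B
  Initial     0.07441     0.03497
  Change      0.03871     -0.0258
  Equil        0.1131    0.009165
  solve Keq expr → x = -0.0129; check Q = 0.05804
Then remove 0.01552 M of A.
Step 2:
                    A           B
  Initial      0.0976    0.009165
  Change     0.002333   -0.001555
  Equil       0.09993     0.00761
  solve Keq expr → x = -7.7756e-04; check Q = 0.05804

x = -7.7756e-04 M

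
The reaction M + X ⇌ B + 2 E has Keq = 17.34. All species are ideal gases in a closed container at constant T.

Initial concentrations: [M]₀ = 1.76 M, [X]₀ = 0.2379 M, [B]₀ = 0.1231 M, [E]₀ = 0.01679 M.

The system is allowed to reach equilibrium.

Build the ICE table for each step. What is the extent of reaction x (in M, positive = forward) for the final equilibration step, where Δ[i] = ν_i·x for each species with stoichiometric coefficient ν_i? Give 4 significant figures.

x = 0.2347 M

Q₀ = 8.2880e-05 vs Keq = 17.34 ⇒ Q<K, forward
Step 1:
                  M         X         B         E
  init         1.76    0.2379    0.1231   0.01679
  Δ         -0.2347   -0.2347    0.2347    0.4694
  eq          1.525  0.003198    0.3578    0.4862
  solve Keq expr → x = 0.2347; check Q = 17.34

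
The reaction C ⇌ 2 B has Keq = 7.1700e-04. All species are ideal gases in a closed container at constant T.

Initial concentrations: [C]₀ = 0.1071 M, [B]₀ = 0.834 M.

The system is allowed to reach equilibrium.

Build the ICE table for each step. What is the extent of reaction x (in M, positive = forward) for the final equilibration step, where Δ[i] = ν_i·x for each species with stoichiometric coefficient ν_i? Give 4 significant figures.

x = -0.4074 M

Q₀ = 6.494 vs Keq = 7.1700e-04 ⇒ Q>K, reverse
Step 1:
                  C         B
  init       0.1071     0.834
  Δ          0.4074   -0.8148
  eq         0.5145   0.01921
  solve Keq expr → x = -0.4074; check Q = 7.1700e-04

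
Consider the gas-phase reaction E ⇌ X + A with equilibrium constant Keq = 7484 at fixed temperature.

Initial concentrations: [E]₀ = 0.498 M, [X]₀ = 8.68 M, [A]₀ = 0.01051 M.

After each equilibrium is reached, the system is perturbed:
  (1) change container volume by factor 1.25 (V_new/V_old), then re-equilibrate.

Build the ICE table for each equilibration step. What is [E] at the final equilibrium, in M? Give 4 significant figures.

[E]_eq = 3.9870e-04 M

Q₀ = 0.1832 vs Keq = 7484 ⇒ Q<K, forward
Step 1:
                  E         X         A
  Initial     0.498      8.68   0.01051
  Change    -0.4974    0.4974    0.4974
  Equil   6.2280e-04     9.177    0.5079
  solve Keq expr → x = 0.4974; check Q = 7484
Then change container volume by factor 1.25 (V_new/V_old).
Step 2:
                  E         X         A
  Initial 4.9824e-04     7.342    0.4063
  Change  -9.9546e-05 9.9546e-05 9.9546e-05
  Equil   3.9870e-04     7.342    0.4064
  solve Keq expr → x = 9.9546e-05; check Q = 7484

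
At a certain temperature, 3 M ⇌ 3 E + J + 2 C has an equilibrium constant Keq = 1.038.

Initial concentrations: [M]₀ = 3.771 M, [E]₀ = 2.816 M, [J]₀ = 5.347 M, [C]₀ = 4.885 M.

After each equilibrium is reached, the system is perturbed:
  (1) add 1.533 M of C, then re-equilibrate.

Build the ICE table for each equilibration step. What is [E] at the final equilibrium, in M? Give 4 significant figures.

Q₀ = 53.13 vs Keq = 1.038 ⇒ Q>K, reverse
Step 1:
                   M          E          J          C
  Initial      3.771      2.816      5.347      4.885
  Change       1.528     -1.528    -0.5094     -1.019
  Equil        5.299      1.288      4.838      3.866
  solve Keq expr → x = -0.5094; check Q = 1.038
Then add 1.533 M of C.
Step 2:
                   M          E          J          C
  Initial      5.299      1.288      4.838      5.399
  Change      0.1963    -0.1963   -0.06543    -0.1309
  Equil        5.495      1.092      4.772      5.268
  solve Keq expr → x = -0.06543; check Q = 1.038

[E]_eq = 1.092 M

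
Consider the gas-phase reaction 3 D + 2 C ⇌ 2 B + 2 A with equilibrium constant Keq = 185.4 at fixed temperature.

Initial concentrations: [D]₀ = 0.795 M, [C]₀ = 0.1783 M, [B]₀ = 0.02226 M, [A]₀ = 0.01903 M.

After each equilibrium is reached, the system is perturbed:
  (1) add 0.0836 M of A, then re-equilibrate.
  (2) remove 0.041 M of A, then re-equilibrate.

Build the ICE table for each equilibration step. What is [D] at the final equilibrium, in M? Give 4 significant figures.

[D]_eq = 0.5399 M

Q₀ = 1.1234e-05 vs Keq = 185.4 ⇒ Q<K, forward
Step 1:
                   D          C          B          A
  I            0.795     0.1783    0.02226    0.01903
  C          -0.2571    -0.1714     0.1714     0.1714
  E           0.5379   0.006869     0.1937     0.1905
  solve Keq expr → x = 0.08572; check Q = 185.4
Then add 0.0836 M of A.
Step 2:
                   D          C          B          A
  I           0.5379   0.006869     0.1937     0.2741
  C         0.004014   0.002676  -0.002676  -0.002676
  E           0.5419   0.009545      0.191     0.2714
  solve Keq expr → x = -0.001338; check Q = 185.4
Then remove 0.041 M of A.
Step 3:
                   D          C          B          A
  I           0.5419   0.009545      0.191     0.2304
  C        -0.001945  -0.001297   0.001297   0.001297
  E           0.5399   0.008248     0.1923     0.2317
  solve Keq expr → x = 6.4834e-04; check Q = 185.4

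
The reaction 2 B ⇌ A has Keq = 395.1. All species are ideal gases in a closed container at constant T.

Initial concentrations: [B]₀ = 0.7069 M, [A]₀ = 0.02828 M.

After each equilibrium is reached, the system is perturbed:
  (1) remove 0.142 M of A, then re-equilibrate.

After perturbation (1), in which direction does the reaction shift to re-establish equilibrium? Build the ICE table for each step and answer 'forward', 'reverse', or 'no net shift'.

Direction: forward

Q₀ = 0.05659 vs Keq = 395.1 ⇒ Q<K, forward
Step 1:
                   B          A
  I           0.7069    0.02828
  C          -0.6764     0.3382
  E          0.03046     0.3665
  solve Keq expr → x = 0.3382; check Q = 395.1
Then remove 0.142 M of A.
Step 2:
                   B          A
  I          0.03046     0.2245
  C        -0.006449   0.003224
  E          0.02401     0.2277
  solve Keq expr → x = 0.003224; check Q = 395.1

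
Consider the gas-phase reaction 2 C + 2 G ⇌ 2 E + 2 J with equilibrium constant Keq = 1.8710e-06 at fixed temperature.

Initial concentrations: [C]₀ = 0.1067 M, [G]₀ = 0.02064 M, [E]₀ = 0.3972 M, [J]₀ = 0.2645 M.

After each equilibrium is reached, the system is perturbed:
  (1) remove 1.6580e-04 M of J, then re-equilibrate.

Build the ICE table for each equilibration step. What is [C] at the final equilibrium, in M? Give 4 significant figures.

Q₀ = 2276 vs Keq = 1.8710e-06 ⇒ Q>K, reverse
Step 1:
                   C          G          E          J
  I           0.1067    0.02064     0.3972     0.2645
  C           0.2634     0.2634    -0.2634    -0.2634
  E           0.3701     0.2841     0.1338   0.001075
  solve Keq expr → x = -0.1317; check Q = 1.8710e-06
Then remove 1.6580e-04 M of J.
Step 2:
                   C          G          E          J
  I           0.3701     0.2841     0.1338 9.0925e-04
  C       -1.6340e-04 -1.6340e-04 1.6340e-04 1.6340e-04
  E             0.37     0.2839     0.1339   0.001073
  solve Keq expr → x = 8.1699e-05; check Q = 1.8710e-06

[C]_eq = 0.37 M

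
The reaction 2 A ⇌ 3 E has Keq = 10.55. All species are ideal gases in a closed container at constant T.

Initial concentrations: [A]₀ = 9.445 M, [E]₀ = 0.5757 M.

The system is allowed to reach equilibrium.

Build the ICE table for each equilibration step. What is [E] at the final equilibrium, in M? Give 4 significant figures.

Q₀ = 0.002139 vs Keq = 10.55 ⇒ Q<K, forward
Step 1:
                    A           E
  I             9.445      0.5757
  C            -4.091       6.137
  E             5.354       6.712
  solve Keq expr → x = 2.046; check Q = 10.55

[E]_eq = 6.712 M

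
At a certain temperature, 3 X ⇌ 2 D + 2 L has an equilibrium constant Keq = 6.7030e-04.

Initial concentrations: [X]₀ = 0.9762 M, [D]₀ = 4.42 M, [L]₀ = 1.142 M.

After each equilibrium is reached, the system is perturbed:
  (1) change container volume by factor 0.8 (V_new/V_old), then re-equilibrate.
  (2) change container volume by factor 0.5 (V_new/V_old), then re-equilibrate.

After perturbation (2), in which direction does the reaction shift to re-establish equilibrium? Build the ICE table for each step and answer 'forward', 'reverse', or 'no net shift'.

Direction: reverse

Q₀ = 27.39 vs Keq = 6.7030e-04 ⇒ Q>K, reverse
Step 1:
                    X           D           L
  I            0.9762        4.42       1.142
  C             1.663      -1.108      -1.108
  E             2.639       3.312     0.03352
  solve Keq expr → x = -0.5542; check Q = 6.7030e-04
Then change container volume by factor 0.8 (V_new/V_old).
Step 2:
                    X           D           L
  I             3.299       4.139     0.04189
  C          0.006412   -0.004275   -0.004275
  E             3.305       4.135     0.03762
  solve Keq expr → x = -0.002137; check Q = 6.7030e-04
Then change container volume by factor 0.5 (V_new/V_old).
Step 3:
                    X           D           L
  I              6.61        8.27     0.07524
  C           0.03226    -0.02151    -0.02151
  E             6.642       8.249     0.05373
  solve Keq expr → x = -0.01075; check Q = 6.7030e-04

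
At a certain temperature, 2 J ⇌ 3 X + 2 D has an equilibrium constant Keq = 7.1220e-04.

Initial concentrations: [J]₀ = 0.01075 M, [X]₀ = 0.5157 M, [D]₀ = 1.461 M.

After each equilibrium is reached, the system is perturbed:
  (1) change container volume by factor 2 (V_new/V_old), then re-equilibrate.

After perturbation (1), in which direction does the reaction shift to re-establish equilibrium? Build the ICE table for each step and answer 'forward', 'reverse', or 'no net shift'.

Direction: forward

Q₀ = 2533 vs Keq = 7.1220e-04 ⇒ Q>K, reverse
Step 1:
                   J          X          D
  I          0.01075     0.5157      1.461
  C           0.3179    -0.4768    -0.3179
  E           0.3286     0.0389      1.143
  solve Keq expr → x = -0.1589; check Q = 7.1220e-04
Then change container volume by factor 2 (V_new/V_old).
Step 2:
                   J          X          D
  I           0.1643    0.01945     0.5716
  C         -0.01143    0.01714    0.01143
  E           0.1529    0.03659      0.583
  solve Keq expr → x = 0.005713; check Q = 7.1220e-04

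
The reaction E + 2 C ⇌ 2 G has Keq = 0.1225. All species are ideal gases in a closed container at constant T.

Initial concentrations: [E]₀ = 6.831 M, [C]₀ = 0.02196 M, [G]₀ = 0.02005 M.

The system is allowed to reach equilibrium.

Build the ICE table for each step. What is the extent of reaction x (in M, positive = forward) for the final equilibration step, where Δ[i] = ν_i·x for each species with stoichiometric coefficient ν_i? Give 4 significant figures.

x = 9.9894e-06 M

Q₀ = 0.122 vs Keq = 0.1225 ⇒ Q<K, forward
Step 1:
                  E         C         G
  I           6.831   0.02196   0.02005
  C       -9.9894e-06 -1.9979e-05 1.9979e-05
  E           6.831   0.02194   0.02007
  solve Keq expr → x = 9.9894e-06; check Q = 0.1225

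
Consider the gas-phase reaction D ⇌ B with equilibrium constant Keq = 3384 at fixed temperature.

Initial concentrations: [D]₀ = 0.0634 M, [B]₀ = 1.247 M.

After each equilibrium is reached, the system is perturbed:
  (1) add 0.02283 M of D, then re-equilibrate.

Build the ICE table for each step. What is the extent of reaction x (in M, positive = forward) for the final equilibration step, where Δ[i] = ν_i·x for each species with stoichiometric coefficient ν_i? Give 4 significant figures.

x = 0.02282 M

Q₀ = 19.67 vs Keq = 3384 ⇒ Q<K, forward
Step 1:
                    D           B
  I            0.0634       1.247
  C          -0.06301     0.06301
  E        3.8712e-04        1.31
  solve Keq expr → x = 0.06301; check Q = 3384
Then add 0.02283 M of D.
Step 2:
                    D           B
  I           0.02322        1.31
  C          -0.02282     0.02282
  E        3.9386e-04       1.333
  solve Keq expr → x = 0.02282; check Q = 3384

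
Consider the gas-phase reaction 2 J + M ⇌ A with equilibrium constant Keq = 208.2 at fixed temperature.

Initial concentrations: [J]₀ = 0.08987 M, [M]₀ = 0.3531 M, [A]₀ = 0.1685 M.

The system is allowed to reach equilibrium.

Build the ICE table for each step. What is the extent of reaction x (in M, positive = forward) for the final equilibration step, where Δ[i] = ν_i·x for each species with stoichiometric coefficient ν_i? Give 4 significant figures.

Q₀ = 59.08 vs Keq = 208.2 ⇒ Q<K, forward
Step 1:
                    J           M           A
  init        0.08987      0.3531      0.1685
  Δ          -0.03796    -0.01898     0.01898
  eq          0.05191      0.3341      0.1875
  solve Keq expr → x = 0.01898; check Q = 208.2

x = 0.01898 M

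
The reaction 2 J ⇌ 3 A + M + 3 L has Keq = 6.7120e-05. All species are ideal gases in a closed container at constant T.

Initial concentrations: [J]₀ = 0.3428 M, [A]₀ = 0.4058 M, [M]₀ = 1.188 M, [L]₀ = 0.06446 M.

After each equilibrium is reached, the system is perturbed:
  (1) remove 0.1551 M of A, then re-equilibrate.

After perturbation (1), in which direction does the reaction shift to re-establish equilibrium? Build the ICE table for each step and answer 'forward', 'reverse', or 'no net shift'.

Q₀ = 1.8094e-04 vs Keq = 6.7120e-05 ⇒ Q>K, reverse
Step 1:
                  J         A         M         L
  Initial    0.3428    0.4058     1.188   0.06446
  Change    0.01021  -0.01531 -0.005103  -0.01531
  Equil       0.353    0.3905     1.183   0.04915
  solve Keq expr → x = -0.005103; check Q = 6.7120e-05
Then remove 0.1551 M of A.
Step 2:
                  J         A         M         L
  Initial     0.353    0.2354     1.183   0.04915
  Change   -0.01524   0.02286   0.00762   0.02286
  Equil      0.3378    0.2583     1.191   0.07201
  solve Keq expr → x = 0.00762; check Q = 6.7120e-05

Direction: forward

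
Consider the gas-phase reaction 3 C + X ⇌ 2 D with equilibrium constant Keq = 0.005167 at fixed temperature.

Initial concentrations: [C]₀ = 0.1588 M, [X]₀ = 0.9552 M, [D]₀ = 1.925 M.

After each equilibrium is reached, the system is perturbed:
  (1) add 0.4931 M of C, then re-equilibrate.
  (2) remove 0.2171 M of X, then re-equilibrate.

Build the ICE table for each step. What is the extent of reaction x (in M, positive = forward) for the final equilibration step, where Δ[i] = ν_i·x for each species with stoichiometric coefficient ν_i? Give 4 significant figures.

Q₀ = 968.8 vs Keq = 0.005167 ⇒ Q>K, reverse
Step 1:
                    C           X           D
  init         0.1588      0.9552       1.925
  Δ              2.33      0.7768      -1.554
  eq            2.489       1.732      0.3715
  solve Keq expr → x = -0.7768; check Q = 0.005167
Then add 0.4931 M of C.
Step 2:
                    C           X           D
  init          2.982       1.732      0.3715
  Δ           -0.1213    -0.04044     0.08089
  eq            2.861       1.692      0.4524
  solve Keq expr → x = 0.04044; check Q = 0.005167
Then remove 0.2171 M of X.
Step 3:
                    C           X           D
  init          2.861       1.474      0.4524
  Δ           0.03204     0.01068    -0.02136
  eq            2.893       1.485       0.431
  solve Keq expr → x = -0.01068; check Q = 0.005167

x = -0.01068 M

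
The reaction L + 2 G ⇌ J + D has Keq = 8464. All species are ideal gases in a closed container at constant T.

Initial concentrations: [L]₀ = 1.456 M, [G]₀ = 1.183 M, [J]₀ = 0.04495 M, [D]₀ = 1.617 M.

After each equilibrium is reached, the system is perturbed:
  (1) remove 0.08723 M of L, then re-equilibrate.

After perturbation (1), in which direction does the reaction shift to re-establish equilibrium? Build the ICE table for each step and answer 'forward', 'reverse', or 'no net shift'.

Direction: reverse

Q₀ = 0.03567 vs Keq = 8464 ⇒ Q<K, forward
Step 1:
                   L          G          J          D
  I            1.456      1.183    0.04495      1.617
  C          -0.5846     -1.169     0.5846     0.5846
  E           0.8714    0.01371     0.6296      2.202
  solve Keq expr → x = 0.5846; check Q = 8464
Then remove 0.08723 M of L.
Step 2:
                   L          G          J          D
  I           0.7841    0.01371     0.6296      2.202
  C       3.6683e-04 7.3366e-04 -3.6683e-04 -3.6683e-04
  E           0.7845    0.01444     0.6292      2.201
  solve Keq expr → x = -3.6683e-04; check Q = 8464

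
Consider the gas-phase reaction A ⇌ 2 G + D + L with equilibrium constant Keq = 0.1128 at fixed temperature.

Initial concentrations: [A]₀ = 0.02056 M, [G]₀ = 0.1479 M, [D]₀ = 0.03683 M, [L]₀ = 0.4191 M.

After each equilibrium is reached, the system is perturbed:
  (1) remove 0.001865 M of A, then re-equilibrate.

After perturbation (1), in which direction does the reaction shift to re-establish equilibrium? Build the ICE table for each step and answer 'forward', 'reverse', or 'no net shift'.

Direction: reverse

Q₀ = 0.01642 vs Keq = 0.1128 ⇒ Q<K, forward
Step 1:
                  A         G         D         L
  I         0.02056    0.1479   0.03683    0.4191
  C        -0.01441   0.02882   0.01441   0.01441
  E         0.00615    0.1767   0.05124    0.4335
  solve Keq expr → x = 0.01441; check Q = 0.1128
Then remove 0.001865 M of A.
Step 2:
                  A         G         D         L
  I        0.004285    0.1767   0.05124    0.4335
  C        0.001471 -0.002943 -0.001471 -0.001471
  E        0.005756    0.1738   0.04977     0.432
  solve Keq expr → x = -0.001471; check Q = 0.1128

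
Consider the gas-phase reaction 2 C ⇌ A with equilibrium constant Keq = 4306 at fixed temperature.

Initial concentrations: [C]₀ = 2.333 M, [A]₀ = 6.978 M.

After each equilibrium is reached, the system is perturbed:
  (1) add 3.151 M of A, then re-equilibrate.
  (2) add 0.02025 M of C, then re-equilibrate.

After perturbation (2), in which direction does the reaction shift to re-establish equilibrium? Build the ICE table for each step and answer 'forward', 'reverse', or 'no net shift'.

Q₀ = 1.282 vs Keq = 4306 ⇒ Q<K, forward
Step 1:
                   C          A
  init         2.333      6.978
  Δ            -2.29      1.145
  eq         0.04343      8.123
  solve Keq expr → x = 1.145; check Q = 4306
Then add 3.151 M of A.
Step 2:
                   C          A
  init       0.04343      11.27
  Δ         0.007727  -0.003863
  eq         0.05116      11.27
  solve Keq expr → x = -0.003863; check Q = 4306
Then add 0.02025 M of C.
Step 3:
                   C          A
  init       0.07141      11.27
  Δ         -0.02023    0.01011
  eq         0.05118      11.28
  solve Keq expr → x = 0.01011; check Q = 4306

Direction: forward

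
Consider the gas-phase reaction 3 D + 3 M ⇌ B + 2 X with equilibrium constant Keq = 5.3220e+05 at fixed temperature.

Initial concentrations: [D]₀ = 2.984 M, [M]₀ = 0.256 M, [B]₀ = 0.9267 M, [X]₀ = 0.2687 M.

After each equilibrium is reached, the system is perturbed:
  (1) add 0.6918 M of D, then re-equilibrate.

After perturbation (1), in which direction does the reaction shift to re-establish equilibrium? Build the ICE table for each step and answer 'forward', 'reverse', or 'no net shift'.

Direction: forward

Q₀ = 0.1501 vs Keq = 5.3220e+05 ⇒ Q<K, forward
Step 1:
                  D         M         B         X
  init        2.984     0.256    0.9267    0.2687
  Δ         -0.2534   -0.2534   0.08446    0.1689
  eq          2.731  0.002615     1.011    0.4376
  solve Keq expr → x = 0.08446; check Q = 5.3220e+05
Then add 0.6918 M of D.
Step 2:
                  D         M         B         X
  init        3.422  0.002615     1.011    0.4376
  Δ       -5.2693e-04 -5.2693e-04 1.7564e-04 3.5129e-04
  eq          3.422  0.002088     1.011     0.438
  solve Keq expr → x = 1.7564e-04; check Q = 5.3220e+05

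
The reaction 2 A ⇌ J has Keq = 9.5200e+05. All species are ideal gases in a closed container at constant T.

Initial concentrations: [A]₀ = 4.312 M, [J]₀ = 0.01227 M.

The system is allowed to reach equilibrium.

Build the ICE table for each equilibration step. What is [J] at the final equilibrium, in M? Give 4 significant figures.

[J]_eq = 2.168 M

Q₀ = 6.5991e-04 vs Keq = 9.5200e+05 ⇒ Q<K, forward
Step 1:
                   A          J
  Initial      4.312    0.01227
  Change       -4.31      2.155
  Equil     0.001509      2.168
  solve Keq expr → x = 2.155; check Q = 9.5200e+05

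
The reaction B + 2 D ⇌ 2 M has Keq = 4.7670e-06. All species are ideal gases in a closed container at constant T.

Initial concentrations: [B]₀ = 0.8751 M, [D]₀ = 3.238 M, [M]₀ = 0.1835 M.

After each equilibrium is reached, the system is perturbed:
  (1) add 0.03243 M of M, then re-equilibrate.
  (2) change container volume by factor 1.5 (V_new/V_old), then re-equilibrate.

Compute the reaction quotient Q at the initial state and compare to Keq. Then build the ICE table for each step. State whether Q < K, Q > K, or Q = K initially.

Q₀ = 0.00367; Q > K (proceeds reverse)

Q₀ = 0.00367 vs Keq = 4.7670e-06 ⇒ Q>K, reverse
Step 1:
                  B         D         M
  init       0.8751     3.238    0.1835
  Δ         0.08809    0.1762   -0.1762
  eq         0.9632     3.414  0.007316
  solve Keq expr → x = -0.08809; check Q = 4.7670e-06
Then add 0.03243 M of M.
Step 2:
                  B         D         M
  init       0.9632     3.414   0.03975
  Δ         0.01615    0.0323   -0.0323
  eq         0.9793     3.446  0.007447
  solve Keq expr → x = -0.01615; check Q = 4.7670e-06
Then change container volume by factor 1.5 (V_new/V_old).
Step 3:
                  B         D         M
  init       0.6529     2.298  0.004964
  Δ       4.5399e-04 9.0799e-04 -9.0799e-04
  eq         0.6533     2.299  0.004057
  solve Keq expr → x = -4.5399e-04; check Q = 4.7670e-06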